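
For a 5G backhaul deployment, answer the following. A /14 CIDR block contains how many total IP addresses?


Given: CIDR prefix /14
Host bits = 32 - 14 = 18
Total addresses = 2^18 = 262144

262144


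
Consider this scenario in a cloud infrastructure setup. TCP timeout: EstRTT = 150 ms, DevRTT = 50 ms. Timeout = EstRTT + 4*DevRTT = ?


Given: EstRTT = 150 ms, DevRTT = 50 ms
Timeout = EstRTT + 4 * DevRTT
4 * DevRTT = 4 * 50 = 200
Timeout = 150 + 200 = 350 ms

350


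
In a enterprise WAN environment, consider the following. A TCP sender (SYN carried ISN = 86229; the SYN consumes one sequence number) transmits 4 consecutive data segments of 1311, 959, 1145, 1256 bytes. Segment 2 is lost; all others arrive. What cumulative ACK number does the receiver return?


SYN uses sequence number 86229; first data byte = ISN + 1 = 86230.
Segment 1: SEQ = 86230, len = 1311 B, covers [86230, 87540]
Segment 2: SEQ = 87541, len = 959 B, covers [87541, 88499] [LOST]
Segment 3: SEQ = 88500, len = 1145 B, covers [88500, 89644]
Segment 4: SEQ = 89645, len = 1256 B, covers [89645, 90900]
In-order data received: bytes [86230, 87540] (segments 1..1).
Segment 2 missing -> gap begins at byte 87541; later segments buffered out of order.
Cumulative ACK = next expected in-order byte = 86230 + 1311 = 87541

87541


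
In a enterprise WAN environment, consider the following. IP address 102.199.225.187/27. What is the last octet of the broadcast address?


Given: IP = 102.199.225.187, prefix = /27
Host bits = 32 - 27 = 5
Network last octet = 187 AND mask = 160
Host part size = 2^5 - 1 = 31
Broadcast last octet = 160 OR 31 = 191

191


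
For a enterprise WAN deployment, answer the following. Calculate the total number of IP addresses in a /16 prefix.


Given: CIDR prefix /16
Host bits = 32 - 16 = 16
Total addresses = 2^16 = 65536

65536


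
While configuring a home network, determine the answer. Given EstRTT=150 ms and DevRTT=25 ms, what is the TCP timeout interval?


Given: EstRTT = 150 ms, DevRTT = 25 ms
Timeout = EstRTT + 4 * DevRTT
4 * DevRTT = 4 * 25 = 100
Timeout = 150 + 100 = 250 ms

250


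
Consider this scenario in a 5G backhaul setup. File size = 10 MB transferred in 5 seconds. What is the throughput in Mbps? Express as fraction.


Given: file = 10 MB, time = 5 s
File in Mb = 10 * 8 = 80 Mb
Throughput = 80 / 5 Mbps
Throughput = 16 Mbps

16


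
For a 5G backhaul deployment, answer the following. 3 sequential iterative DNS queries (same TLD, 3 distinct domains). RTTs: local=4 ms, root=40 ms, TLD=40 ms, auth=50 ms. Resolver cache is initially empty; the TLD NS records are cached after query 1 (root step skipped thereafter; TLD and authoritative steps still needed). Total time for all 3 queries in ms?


Lookup 1 (cold cache): local + root + TLD + auth = 4 + 40 + 40 + 50 = 134 ms
Lookups 2..3 (TLD NS cached -> skip root; new domain -> still ask TLD and auth): local + TLD + auth = 4 + 40 + 50 = 94 ms each
Remaining 2 lookups: 2 * 94 = 188 ms
Total = 134 + 188 = 322 ms

322


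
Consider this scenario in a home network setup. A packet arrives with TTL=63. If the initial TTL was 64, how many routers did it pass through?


Given: initial TTL = 64, received TTL = 63
Hops = initial TTL - received TTL
Hops = 64 - 63 = 1

1


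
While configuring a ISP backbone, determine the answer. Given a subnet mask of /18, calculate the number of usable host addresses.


Given: subnet mask /18
Host bits = 32 - 18 = 14
Total addresses = 2^14 = 16384
Usable hosts = 16384 - 2 (network + broadcast) = 16382

16382


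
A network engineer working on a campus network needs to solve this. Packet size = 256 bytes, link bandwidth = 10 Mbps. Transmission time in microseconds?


Given: packet = 256 bytes, bandwidth = 10 Mbps
Packet in bits = 256 * 8 = 2048 bits
Bandwidth = 10 * 10^6 = 10000000 bps
Time = 2048 / 10000000 seconds
Time in us = 2048 * 10^6 / 10000000 = 204.8

204.8


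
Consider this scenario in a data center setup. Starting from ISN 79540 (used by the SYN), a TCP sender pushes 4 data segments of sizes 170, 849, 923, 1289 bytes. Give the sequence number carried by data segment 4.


The SYN occupies sequence number ISN = 79540, so the first data byte is ISN + 1 = 79541.
SEQ of data segment i = (ISN + 1) + sum of payload sizes of segments 1..i-1.
Segment 1: SEQ = 79541, payload = 170 bytes
Segment 2: SEQ = 79711, payload = 849 bytes
Segment 3: SEQ = 80560, payload = 923 bytes
Segment 4: SEQ = 81483, payload = 1289 bytes
SEQ of segment 4 = 79541 + 170 + 849 + 923 = 81483

81483


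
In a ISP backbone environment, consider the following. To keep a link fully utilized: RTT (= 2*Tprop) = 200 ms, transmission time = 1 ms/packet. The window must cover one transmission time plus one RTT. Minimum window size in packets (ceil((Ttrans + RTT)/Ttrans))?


Given: Ttrans = 1 ms, RTT = 200 ms (= 2 * Tprop, Tprop = 100 ms)
Time until first ACK returns = Ttrans + RTT = 1 + 200 = 201 ms
Need W * Ttrans >= Ttrans + RTT  ->  W >= (Ttrans + RTT) / Ttrans
(Ttrans + RTT) / Ttrans = 201 / 1 = 201
W_min = ceil(201) = 201

201


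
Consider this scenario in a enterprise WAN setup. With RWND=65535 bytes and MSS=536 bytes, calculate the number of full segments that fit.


Given: RWND = 65535 bytes, MSS = 536 bytes
Full segments = floor(RWND / MSS)
Full segments = floor(65535 / 536)
Full segments = floor(122.2668) = 122

122


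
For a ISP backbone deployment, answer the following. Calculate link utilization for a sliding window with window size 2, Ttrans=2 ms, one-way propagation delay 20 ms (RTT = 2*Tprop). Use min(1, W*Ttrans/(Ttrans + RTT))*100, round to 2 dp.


Given: W = 2, Ttrans = 2 ms, RTT = 40 ms (= 2 * Tprop, Tprop = 20 ms)
Cycle time = Ttrans + RTT = 2 + 40 = 42 ms (first packet sent until its ACK returns)
W * Ttrans = 2 * 2 = 4 ms of sending per cycle
W * Ttrans / (Ttrans + RTT) = 4 / 42 = 0.095238
U = min(1, 0.095238) = 0.095238
U% = 9.52%

9.52


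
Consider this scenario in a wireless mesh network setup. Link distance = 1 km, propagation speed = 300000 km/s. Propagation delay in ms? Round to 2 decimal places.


Given: distance = 1 km, speed = 300000 km/s
Delay = distance / speed = 1 / 300000 seconds
Delay in ms = 1 * 1000 / 300000
Delay = 0.0033 ms
Rounded to 2 dp = 0.00 ms

0.00


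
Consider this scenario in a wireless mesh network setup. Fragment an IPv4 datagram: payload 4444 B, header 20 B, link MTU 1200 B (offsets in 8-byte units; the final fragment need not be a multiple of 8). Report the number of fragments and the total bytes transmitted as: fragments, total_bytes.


Max data per non-final fragment = floor((MTU - header)/8)*8 = floor((1200 - 20)/8)*8 = floor(1180/8)*8 = 1176 B
Final fragment needs no 8-byte alignment: it can carry up to MTU - header = 1180 B
Non-final fragments needed = ceil((payload - 1180) / 1176) = ceil(3264/1176) = ceil(2.7755) = 3
Number of fragments = 3 + 1 = 4
Fragment sizes (data): 3 * 1176 B + 916 B (last, 916 <= 1180 OK)
Total bytes sent = payload + n_frags * header = 4444 + 4*20 = 4444 + 80 = 4524 B

4, 4524


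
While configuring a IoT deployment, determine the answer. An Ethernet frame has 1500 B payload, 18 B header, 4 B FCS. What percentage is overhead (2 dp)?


Given: payload = 1500 B, header = 18 B, trailer = 4 B
Overhead bytes = header + trailer = 18 + 4 = 22
Total frame = payload + overhead = 1500 + 22 = 1522
Overhead % = 22 / 1522 * 100 = 1.4455% -> 1.45% (2 dp)

1.45


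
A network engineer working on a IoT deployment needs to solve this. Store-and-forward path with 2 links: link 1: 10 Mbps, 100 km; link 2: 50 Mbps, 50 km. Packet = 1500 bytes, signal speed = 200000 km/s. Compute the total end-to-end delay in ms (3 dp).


Packet = 1500 bytes = 12000 bits. Store-and-forward: sum (t_trans + t_prop) per link.
Link 1: t_trans = 12000/(10*10^6) s = 1.2000 ms; t_prop = 100/200000 s = 0.5000 ms; subtotal = 1.7000 ms
Link 2: t_trans = 12000/(50*10^6) s = 0.2400 ms; t_prop = 50/200000 s = 0.2500 ms; subtotal = 0.4900 ms
End-to-end = 1.7000 + 0.4900 = 2.1900 ms -> 2.190 ms (3 dp)

2.190


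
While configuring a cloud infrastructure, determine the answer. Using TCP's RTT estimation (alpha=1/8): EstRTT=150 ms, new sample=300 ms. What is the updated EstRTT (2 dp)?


Given: EstRTT = 150 ms, SampleRTT = 300 ms, alpha = 1/8
New EstRTT = (1 - alpha) * EstRTT + alpha * SampleRTT
(7/8) * 150 = 131.25
(1/8) * 300 = 37.5
New EstRTT = 131.25 + 37.5 = 168.75 ms -> 168.75 ms (2 dp)

168.75


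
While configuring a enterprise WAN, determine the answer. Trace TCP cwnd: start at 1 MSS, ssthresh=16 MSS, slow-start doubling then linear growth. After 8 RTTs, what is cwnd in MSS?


RTT 0: cwnd = 1 MSS (initial)
RTT 1: cwnd = 2 MSS (slow start, doubled)
RTT 2: cwnd = 4 MSS (slow start, doubled)
RTT 3: cwnd = 8 MSS (slow start, doubled)
RTT 4: cwnd = 16 MSS (slow start, doubled)
RTT 5: cwnd = 17 MSS (congestion avoidance, +1)
RTT 6: cwnd = 18 MSS (congestion avoidance, +1)
RTT 7: cwnd = 19 MSS (congestion avoidance, +1)
RTT 8: cwnd = 20 MSS (congestion avoidance, +1)

20


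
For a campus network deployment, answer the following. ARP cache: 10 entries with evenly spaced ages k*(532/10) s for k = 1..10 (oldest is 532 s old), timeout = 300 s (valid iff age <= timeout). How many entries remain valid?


Ages are k * 532/10 s for k = 1..10 (spacing = 53.2000 s).
Entry k is valid iff k * 532/10 <= 300 iff k <= 10 * 300 / 532 = 5.6391
n_valid = floor(5.6391) = 5
(n_stale = 10 - 5 = 5)

5


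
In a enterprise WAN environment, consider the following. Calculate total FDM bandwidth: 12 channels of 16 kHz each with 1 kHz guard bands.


Given: 12 channels, 16 kHz each, guard = 1 kHz
Channel bandwidth = 12 * 16 = 192 kHz
Guard bands = 11 gaps * 1 kHz = 11 kHz
Total = 192 + 11 = 203 kHz

203


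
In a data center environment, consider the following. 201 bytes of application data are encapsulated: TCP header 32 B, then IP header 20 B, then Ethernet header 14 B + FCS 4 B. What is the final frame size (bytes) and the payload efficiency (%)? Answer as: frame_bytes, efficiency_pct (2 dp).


TCP segment = 201 + 32 = 233 B
IP packet = 233 + 20 = 253 B
Ethernet frame = 253 + 14 + 4 = 271 B
Efficiency = app / frame = 201 / 271 = 0.741697 = 74.1697% -> 74.17% (2 dp)

271, 74.17


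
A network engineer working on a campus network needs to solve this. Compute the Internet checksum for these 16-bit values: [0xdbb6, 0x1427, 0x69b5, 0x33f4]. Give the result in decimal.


Given words: [0xdbb6, 0x1427, 0x69b5, 0x33f4]
Step 1: Sum all words
Raw sum = 56246 + 5159 + 27061 + 13300 = 101766
Step 2: Fold carry: (36230 + 1) = 36231
One's complement = ~36231 & 0xFFFF = 29304

29304


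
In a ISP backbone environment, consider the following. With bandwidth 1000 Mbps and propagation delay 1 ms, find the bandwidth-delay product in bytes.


Given: bandwidth = 1000 Mbps, delay = 1 ms
BDP in bits = 1000 * 10^6 * 1 / 1000
BDP in bits = 1000000
BDP in bytes = 1000000 / 8 = 125000

125000


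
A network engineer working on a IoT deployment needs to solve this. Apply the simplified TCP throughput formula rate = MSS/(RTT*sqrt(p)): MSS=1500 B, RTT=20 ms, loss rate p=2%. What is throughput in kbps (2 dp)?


Given: MSS = 1500 bytes, RTT = 20 ms, loss = 2%
RTT in seconds = 20 / 1000 = 0.02
Loss rate = 2% = 0.02
sqrt(loss) = sqrt(0.02) = 0.141421356237
Throughput (bytes/s) = 1500 / (0.02 * 0.141421356237) = 530330.0859
Throughput (kbps) = 530330.0859 * 8 / 1000 = 4242.640687 -> 4242.64 kbps (2 dp)

4242.64


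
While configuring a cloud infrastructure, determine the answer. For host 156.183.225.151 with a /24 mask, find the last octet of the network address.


Given: IP = 156.183.225.151, prefix = /24
Subnet mask = 255.255.255.0
Last octet of IP: 151
Last octet of mask: 0
Network last octet = 151 AND 0 = 0

0


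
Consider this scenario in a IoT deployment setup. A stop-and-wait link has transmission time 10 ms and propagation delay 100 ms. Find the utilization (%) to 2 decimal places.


Given: Ttrans = 10 ms, Tprop = 100 ms
RTT = 2 * Tprop = 2 * 100 = 200 ms
U = Ttrans / (Ttrans + RTT)
U = 10 / (10 + 200)
U = 10 / 210 = 0.047619
U% = 4.76%

4.76


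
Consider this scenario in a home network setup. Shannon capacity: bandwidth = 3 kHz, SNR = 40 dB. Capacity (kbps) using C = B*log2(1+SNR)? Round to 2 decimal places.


Given: B = 3 kHz, SNR = 40 dB
SNR linear = 10^(40/10) = 10000
1 + SNR = 10001
log2(10001) = 13.2878566418
C = 3 * 1000 * 13.2878566418 = 39863.5699 bps
C = 39.863570 kbps -> 39.86 kbps (2 dp)

39.86


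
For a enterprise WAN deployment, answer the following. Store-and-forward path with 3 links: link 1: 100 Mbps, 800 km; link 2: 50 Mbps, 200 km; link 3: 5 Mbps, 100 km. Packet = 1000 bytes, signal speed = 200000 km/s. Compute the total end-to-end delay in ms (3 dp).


Packet = 1000 bytes = 8000 bits. Store-and-forward: sum (t_trans + t_prop) per link.
Link 1: t_trans = 8000/(100*10^6) s = 0.0800 ms; t_prop = 800/200000 s = 4.0000 ms; subtotal = 4.0800 ms
Link 2: t_trans = 8000/(50*10^6) s = 0.1600 ms; t_prop = 200/200000 s = 1.0000 ms; subtotal = 1.1600 ms
Link 3: t_trans = 8000/(5*10^6) s = 1.6000 ms; t_prop = 100/200000 s = 0.5000 ms; subtotal = 2.1000 ms
End-to-end = 4.0800 + 1.1600 + 2.1000 = 7.3400 ms -> 7.340 ms (3 dp)

7.340


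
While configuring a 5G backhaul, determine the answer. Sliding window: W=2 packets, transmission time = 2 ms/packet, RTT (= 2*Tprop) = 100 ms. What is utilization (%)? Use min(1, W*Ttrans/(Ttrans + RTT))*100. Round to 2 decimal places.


Given: W = 2, Ttrans = 2 ms, RTT = 100 ms (= 2 * Tprop, Tprop = 50 ms)
Cycle time = Ttrans + RTT = 2 + 100 = 102 ms (first packet sent until its ACK returns)
W * Ttrans = 2 * 2 = 4 ms of sending per cycle
W * Ttrans / (Ttrans + RTT) = 4 / 102 = 0.039216
U = min(1, 0.039216) = 0.039216
U% = 3.92%

3.92


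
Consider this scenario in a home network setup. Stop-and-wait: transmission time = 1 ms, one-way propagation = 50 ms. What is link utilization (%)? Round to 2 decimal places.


Given: Ttrans = 1 ms, Tprop = 50 ms
RTT = 2 * Tprop = 2 * 50 = 100 ms
U = Ttrans / (Ttrans + RTT)
U = 1 / (1 + 100)
U = 1 / 101 = 0.009901
U% = 0.99%

0.99


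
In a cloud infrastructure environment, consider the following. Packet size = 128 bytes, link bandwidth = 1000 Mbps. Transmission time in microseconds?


Given: packet = 128 bytes, bandwidth = 1000 Mbps
Packet in bits = 128 * 8 = 1024 bits
Bandwidth = 1000 * 10^6 = 1000000000 bps
Time = 1024 / 1000000000 seconds
Time in us = 1024 * 10^6 / 1000000000 = 1.024

1.024


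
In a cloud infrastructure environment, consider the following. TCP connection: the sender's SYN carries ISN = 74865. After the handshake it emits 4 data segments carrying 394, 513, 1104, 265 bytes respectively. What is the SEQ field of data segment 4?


The SYN occupies sequence number ISN = 74865, so the first data byte is ISN + 1 = 74866.
SEQ of data segment i = (ISN + 1) + sum of payload sizes of segments 1..i-1.
Segment 1: SEQ = 74866, payload = 394 bytes
Segment 2: SEQ = 75260, payload = 513 bytes
Segment 3: SEQ = 75773, payload = 1104 bytes
Segment 4: SEQ = 76877, payload = 265 bytes
SEQ of segment 4 = 74866 + 394 + 513 + 1104 = 76877

76877


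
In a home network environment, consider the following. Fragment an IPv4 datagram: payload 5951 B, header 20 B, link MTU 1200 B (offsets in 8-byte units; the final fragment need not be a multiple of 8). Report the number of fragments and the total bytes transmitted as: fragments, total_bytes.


Max data per non-final fragment = floor((MTU - header)/8)*8 = floor((1200 - 20)/8)*8 = floor(1180/8)*8 = 1176 B
Final fragment needs no 8-byte alignment: it can carry up to MTU - header = 1180 B
Non-final fragments needed = ceil((payload - 1180) / 1176) = ceil(4771/1176) = ceil(4.0570) = 5
Number of fragments = 5 + 1 = 6
Fragment sizes (data): 5 * 1176 B + 71 B (last, 71 <= 1180 OK)
Total bytes sent = payload + n_frags * header = 5951 + 6*20 = 5951 + 120 = 6071 B

6, 6071


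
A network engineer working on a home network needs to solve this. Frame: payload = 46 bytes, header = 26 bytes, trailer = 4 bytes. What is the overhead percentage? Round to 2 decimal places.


Given: payload = 46 B, header = 26 B, trailer = 4 B
Overhead bytes = header + trailer = 26 + 4 = 30
Total frame = payload + overhead = 46 + 30 = 76
Overhead % = 30 / 76 * 100 = 39.4737% -> 39.47% (2 dp)

39.47


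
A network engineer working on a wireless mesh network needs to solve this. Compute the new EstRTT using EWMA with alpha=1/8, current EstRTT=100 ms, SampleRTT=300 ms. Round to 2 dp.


Given: EstRTT = 100 ms, SampleRTT = 300 ms, alpha = 1/8
New EstRTT = (1 - alpha) * EstRTT + alpha * SampleRTT
(7/8) * 100 = 87.5
(1/8) * 300 = 37.5
New EstRTT = 87.5 + 37.5 = 125 ms -> 125.00 ms (2 dp)

125.00


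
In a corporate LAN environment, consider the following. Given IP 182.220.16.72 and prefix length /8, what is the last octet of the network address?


Given: IP = 182.220.16.72, prefix = /8
Subnet mask = 255.0.0.0
Last octet of IP: 72
Last octet of mask: 0
Network last octet = 72 AND 0 = 0

0


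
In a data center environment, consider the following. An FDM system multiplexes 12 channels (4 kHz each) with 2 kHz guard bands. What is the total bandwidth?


Given: 12 channels, 4 kHz each, guard = 2 kHz
Channel bandwidth = 12 * 4 = 48 kHz
Guard bands = 11 gaps * 2 kHz = 22 kHz
Total = 48 + 22 = 70 kHz

70


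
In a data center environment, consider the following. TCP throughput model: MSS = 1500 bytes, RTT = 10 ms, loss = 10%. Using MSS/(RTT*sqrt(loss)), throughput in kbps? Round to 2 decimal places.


Given: MSS = 1500 bytes, RTT = 10 ms, loss = 10%
RTT in seconds = 10 / 1000 = 0.01
Loss rate = 10% = 0.1
sqrt(loss) = sqrt(0.1) = 0.316227766017
Throughput (bytes/s) = 1500 / (0.01 * 0.316227766017) = 474341.6490
Throughput (kbps) = 474341.6490 * 8 / 1000 = 3794.733192 -> 3794.73 kbps (2 dp)

3794.73


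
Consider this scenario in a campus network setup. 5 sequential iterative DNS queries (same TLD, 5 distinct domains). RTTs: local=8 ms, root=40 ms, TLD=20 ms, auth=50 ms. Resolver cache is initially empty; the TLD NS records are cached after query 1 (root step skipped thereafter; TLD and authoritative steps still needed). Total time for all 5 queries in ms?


Lookup 1 (cold cache): local + root + TLD + auth = 8 + 40 + 20 + 50 = 118 ms
Lookups 2..5 (TLD NS cached -> skip root; new domain -> still ask TLD and auth): local + TLD + auth = 8 + 20 + 50 = 78 ms each
Remaining 4 lookups: 4 * 78 = 312 ms
Total = 118 + 312 = 430 ms

430


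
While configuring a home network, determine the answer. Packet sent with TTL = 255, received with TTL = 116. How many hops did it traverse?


Given: initial TTL = 255, received TTL = 116
Hops = initial TTL - received TTL
Hops = 255 - 116 = 139

139


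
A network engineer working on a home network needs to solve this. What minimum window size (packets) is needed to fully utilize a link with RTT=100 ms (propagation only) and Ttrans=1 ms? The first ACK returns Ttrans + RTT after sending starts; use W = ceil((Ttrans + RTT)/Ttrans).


Given: Ttrans = 1 ms, RTT = 100 ms (= 2 * Tprop, Tprop = 50 ms)
Time until first ACK returns = Ttrans + RTT = 1 + 100 = 101 ms
Need W * Ttrans >= Ttrans + RTT  ->  W >= (Ttrans + RTT) / Ttrans
(Ttrans + RTT) / Ttrans = 101 / 1 = 101
W_min = ceil(101) = 101

101


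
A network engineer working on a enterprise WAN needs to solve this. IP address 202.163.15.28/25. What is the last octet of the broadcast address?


Given: IP = 202.163.15.28, prefix = /25
Host bits = 32 - 25 = 7
Network last octet = 28 AND mask = 0
Host part size = 2^7 - 1 = 127
Broadcast last octet = 0 OR 127 = 127

127


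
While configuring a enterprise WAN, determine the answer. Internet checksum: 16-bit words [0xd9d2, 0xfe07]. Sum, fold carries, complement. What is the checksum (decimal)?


Given words: [0xd9d2, 0xfe07]
Step 1: Sum all words
Raw sum = 55762 + 65031 = 120793
Step 2: Fold carry: (55257 + 1) = 55258
One's complement = ~55258 & 0xFFFF = 10277

10277


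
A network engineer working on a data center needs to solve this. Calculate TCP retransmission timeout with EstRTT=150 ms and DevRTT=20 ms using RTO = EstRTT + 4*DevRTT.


Given: EstRTT = 150 ms, DevRTT = 20 ms
Timeout = EstRTT + 4 * DevRTT
4 * DevRTT = 4 * 20 = 80
Timeout = 150 + 80 = 230 ms

230


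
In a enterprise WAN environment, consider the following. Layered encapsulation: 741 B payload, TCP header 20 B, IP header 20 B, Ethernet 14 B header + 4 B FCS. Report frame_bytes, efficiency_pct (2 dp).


TCP segment = 741 + 20 = 761 B
IP packet = 761 + 20 = 781 B
Ethernet frame = 781 + 14 + 4 = 799 B
Efficiency = app / frame = 741 / 799 = 0.927409 = 92.7409% -> 92.74% (2 dp)

799, 92.74


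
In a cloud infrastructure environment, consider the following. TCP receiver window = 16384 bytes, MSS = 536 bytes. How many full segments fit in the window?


Given: RWND = 16384 bytes, MSS = 536 bytes
Full segments = floor(RWND / MSS)
Full segments = floor(16384 / 536)
Full segments = floor(30.5672) = 30

30


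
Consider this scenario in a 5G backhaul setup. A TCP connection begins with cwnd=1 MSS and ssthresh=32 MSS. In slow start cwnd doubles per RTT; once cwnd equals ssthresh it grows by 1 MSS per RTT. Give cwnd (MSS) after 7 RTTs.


RTT 0: cwnd = 1 MSS (initial)
RTT 1: cwnd = 2 MSS (slow start, doubled)
RTT 2: cwnd = 4 MSS (slow start, doubled)
RTT 3: cwnd = 8 MSS (slow start, doubled)
RTT 4: cwnd = 16 MSS (slow start, doubled)
RTT 5: cwnd = 32 MSS (slow start, doubled)
RTT 6: cwnd = 33 MSS (congestion avoidance, +1)
RTT 7: cwnd = 34 MSS (congestion avoidance, +1)

34


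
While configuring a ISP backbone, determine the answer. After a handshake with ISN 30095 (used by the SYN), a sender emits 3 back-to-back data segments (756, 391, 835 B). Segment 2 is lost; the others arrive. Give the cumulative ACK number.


SYN uses sequence number 30095; first data byte = ISN + 1 = 30096.
Segment 1: SEQ = 30096, len = 756 B, covers [30096, 30851]
Segment 2: SEQ = 30852, len = 391 B, covers [30852, 31242] [LOST]
Segment 3: SEQ = 31243, len = 835 B, covers [31243, 32077]
In-order data received: bytes [30096, 30851] (segments 1..1).
Segment 2 missing -> gap begins at byte 30852; later segments buffered out of order.
Cumulative ACK = next expected in-order byte = 30096 + 756 = 30852

30852


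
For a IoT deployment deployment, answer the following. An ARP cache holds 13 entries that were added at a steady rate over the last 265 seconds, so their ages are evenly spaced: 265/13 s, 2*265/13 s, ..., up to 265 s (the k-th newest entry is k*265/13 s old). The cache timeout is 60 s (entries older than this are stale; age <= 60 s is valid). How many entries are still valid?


Ages are k * 265/13 s for k = 1..13 (spacing = 20.3846 s).
Entry k is valid iff k * 265/13 <= 60 iff k <= 13 * 60 / 265 = 2.9434
n_valid = floor(2.9434) = 2
(n_stale = 13 - 2 = 11)

2


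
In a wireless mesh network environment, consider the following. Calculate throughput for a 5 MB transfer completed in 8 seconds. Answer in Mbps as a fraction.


Given: file = 5 MB, time = 8 s
File in Mb = 5 * 8 = 40 Mb
Throughput = 40 / 8 Mbps
Throughput = 5 Mbps

5


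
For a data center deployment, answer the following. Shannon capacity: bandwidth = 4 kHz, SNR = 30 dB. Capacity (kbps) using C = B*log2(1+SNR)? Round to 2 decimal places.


Given: B = 4 kHz, SNR = 30 dB
SNR linear = 10^(30/10) = 1000
1 + SNR = 1001
log2(1001) = 9.9672262588
C = 4 * 1000 * 9.9672262588 = 39868.9050 bps
C = 39.868905 kbps -> 39.87 kbps (2 dp)

39.87


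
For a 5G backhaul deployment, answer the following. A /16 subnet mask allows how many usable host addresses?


Given: subnet mask /16
Host bits = 32 - 16 = 16
Total addresses = 2^16 = 65536
Usable hosts = 65536 - 2 (network + broadcast) = 65534

65534


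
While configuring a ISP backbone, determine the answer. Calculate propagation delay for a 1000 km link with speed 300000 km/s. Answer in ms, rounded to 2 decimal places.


Given: distance = 1000 km, speed = 300000 km/s
Delay = distance / speed = 1000 / 300000 seconds
Delay in ms = 1000 * 1000 / 300000
Delay = 3.3333 ms
Rounded to 2 dp = 3.33 ms

3.33


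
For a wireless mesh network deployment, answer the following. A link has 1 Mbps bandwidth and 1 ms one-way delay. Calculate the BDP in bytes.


Given: bandwidth = 1 Mbps, delay = 1 ms
BDP in bits = 1 * 10^6 * 1 / 1000
BDP in bits = 1000
BDP in bytes = 1000 / 8 = 125

125


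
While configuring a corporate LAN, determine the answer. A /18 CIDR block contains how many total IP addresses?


Given: CIDR prefix /18
Host bits = 32 - 18 = 14
Total addresses = 2^14 = 16384

16384


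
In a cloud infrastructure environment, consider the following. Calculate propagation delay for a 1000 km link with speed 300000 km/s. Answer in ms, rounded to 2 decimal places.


Given: distance = 1000 km, speed = 300000 km/s
Delay = distance / speed = 1000 / 300000 seconds
Delay in ms = 1000 * 1000 / 300000
Delay = 3.3333 ms
Rounded to 2 dp = 3.33 ms

3.33


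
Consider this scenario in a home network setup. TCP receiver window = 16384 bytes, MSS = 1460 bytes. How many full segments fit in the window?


Given: RWND = 16384 bytes, MSS = 1460 bytes
Full segments = floor(RWND / MSS)
Full segments = floor(16384 / 1460)
Full segments = floor(11.2219) = 11

11


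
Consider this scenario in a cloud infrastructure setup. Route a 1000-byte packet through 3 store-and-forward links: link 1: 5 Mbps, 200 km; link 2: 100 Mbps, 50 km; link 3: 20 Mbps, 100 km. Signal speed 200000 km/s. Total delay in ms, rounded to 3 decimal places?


Packet = 1000 bytes = 8000 bits. Store-and-forward: sum (t_trans + t_prop) per link.
Link 1: t_trans = 8000/(5*10^6) s = 1.6000 ms; t_prop = 200/200000 s = 1.0000 ms; subtotal = 2.6000 ms
Link 2: t_trans = 8000/(100*10^6) s = 0.0800 ms; t_prop = 50/200000 s = 0.2500 ms; subtotal = 0.3300 ms
Link 3: t_trans = 8000/(20*10^6) s = 0.4000 ms; t_prop = 100/200000 s = 0.5000 ms; subtotal = 0.9000 ms
End-to-end = 2.6000 + 0.3300 + 0.9000 = 3.8300 ms -> 3.830 ms (3 dp)

3.830


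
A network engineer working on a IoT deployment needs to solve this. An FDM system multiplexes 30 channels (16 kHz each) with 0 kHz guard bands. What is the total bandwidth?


Given: 30 channels, 16 kHz each, guard = 0 kHz
Channel bandwidth = 30 * 16 = 480 kHz
Guard bands = 29 gaps * 0 kHz = 0 kHz
Total = 480 + 0 = 480 kHz

480


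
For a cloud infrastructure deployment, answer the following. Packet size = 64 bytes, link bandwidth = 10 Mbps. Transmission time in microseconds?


Given: packet = 64 bytes, bandwidth = 10 Mbps
Packet in bits = 64 * 8 = 512 bits
Bandwidth = 10 * 10^6 = 10000000 bps
Time = 512 / 10000000 seconds
Time in us = 512 * 10^6 / 10000000 = 51.2

51.2


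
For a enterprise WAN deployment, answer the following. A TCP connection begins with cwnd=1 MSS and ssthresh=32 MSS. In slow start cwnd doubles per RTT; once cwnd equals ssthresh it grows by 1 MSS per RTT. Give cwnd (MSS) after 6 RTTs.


RTT 0: cwnd = 1 MSS (initial)
RTT 1: cwnd = 2 MSS (slow start, doubled)
RTT 2: cwnd = 4 MSS (slow start, doubled)
RTT 3: cwnd = 8 MSS (slow start, doubled)
RTT 4: cwnd = 16 MSS (slow start, doubled)
RTT 5: cwnd = 32 MSS (slow start, doubled)
RTT 6: cwnd = 33 MSS (congestion avoidance, +1)

33


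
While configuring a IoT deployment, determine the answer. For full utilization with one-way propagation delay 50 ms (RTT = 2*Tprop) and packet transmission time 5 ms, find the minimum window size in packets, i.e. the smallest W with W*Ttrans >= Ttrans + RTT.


Given: Ttrans = 5 ms, RTT = 100 ms (= 2 * Tprop, Tprop = 50 ms)
Time until first ACK returns = Ttrans + RTT = 5 + 100 = 105 ms
Need W * Ttrans >= Ttrans + RTT  ->  W >= (Ttrans + RTT) / Ttrans
(Ttrans + RTT) / Ttrans = 105 / 5 = 21
W_min = ceil(21) = 21

21


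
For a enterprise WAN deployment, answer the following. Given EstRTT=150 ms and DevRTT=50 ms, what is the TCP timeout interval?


Given: EstRTT = 150 ms, DevRTT = 50 ms
Timeout = EstRTT + 4 * DevRTT
4 * DevRTT = 4 * 50 = 200
Timeout = 150 + 200 = 350 ms

350


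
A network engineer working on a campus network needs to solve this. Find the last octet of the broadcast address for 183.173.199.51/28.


Given: IP = 183.173.199.51, prefix = /28
Host bits = 32 - 28 = 4
Network last octet = 51 AND mask = 48
Host part size = 2^4 - 1 = 15
Broadcast last octet = 48 OR 15 = 63

63


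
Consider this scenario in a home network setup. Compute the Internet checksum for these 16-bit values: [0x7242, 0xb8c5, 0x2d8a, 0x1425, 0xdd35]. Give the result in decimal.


Given words: [0x7242, 0xb8c5, 0x2d8a, 0x1425, 0xdd35]
Step 1: Sum all words
Raw sum = 29250 + 47301 + 11658 + 5157 + 56629 = 149995
Step 2: Fold carry: (18923 + 2) = 18925
One's complement = ~18925 & 0xFFFF = 46610

46610


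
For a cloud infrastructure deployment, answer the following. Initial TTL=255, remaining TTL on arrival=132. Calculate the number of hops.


Given: initial TTL = 255, received TTL = 132
Hops = initial TTL - received TTL
Hops = 255 - 132 = 123

123


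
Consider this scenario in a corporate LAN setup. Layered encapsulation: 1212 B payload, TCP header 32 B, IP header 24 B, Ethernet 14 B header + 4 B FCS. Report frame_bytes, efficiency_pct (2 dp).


TCP segment = 1212 + 32 = 1244 B
IP packet = 1244 + 24 = 1268 B
Ethernet frame = 1268 + 14 + 4 = 1286 B
Efficiency = app / frame = 1212 / 1286 = 0.942457 = 94.2457% -> 94.25% (2 dp)

1286, 94.25


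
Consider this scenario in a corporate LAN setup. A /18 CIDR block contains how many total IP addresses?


Given: CIDR prefix /18
Host bits = 32 - 18 = 14
Total addresses = 2^14 = 16384

16384


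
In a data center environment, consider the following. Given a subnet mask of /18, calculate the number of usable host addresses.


Given: subnet mask /18
Host bits = 32 - 18 = 14
Total addresses = 2^14 = 16384
Usable hosts = 16384 - 2 (network + broadcast) = 16382

16382


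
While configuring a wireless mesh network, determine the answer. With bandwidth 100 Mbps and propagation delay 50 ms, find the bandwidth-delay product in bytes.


Given: bandwidth = 100 Mbps, delay = 50 ms
BDP in bits = 100 * 10^6 * 50 / 1000
BDP in bits = 5000000
BDP in bytes = 5000000 / 8 = 625000

625000


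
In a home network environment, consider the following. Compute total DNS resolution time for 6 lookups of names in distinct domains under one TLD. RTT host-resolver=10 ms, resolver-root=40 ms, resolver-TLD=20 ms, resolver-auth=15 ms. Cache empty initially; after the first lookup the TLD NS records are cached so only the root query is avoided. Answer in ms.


Lookup 1 (cold cache): local + root + TLD + auth = 10 + 40 + 20 + 15 = 85 ms
Lookups 2..6 (TLD NS cached -> skip root; new domain -> still ask TLD and auth): local + TLD + auth = 10 + 20 + 15 = 45 ms each
Remaining 5 lookups: 5 * 45 = 225 ms
Total = 85 + 225 = 310 ms

310


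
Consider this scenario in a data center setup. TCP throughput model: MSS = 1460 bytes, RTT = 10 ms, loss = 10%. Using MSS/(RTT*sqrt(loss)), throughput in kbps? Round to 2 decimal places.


Given: MSS = 1460 bytes, RTT = 10 ms, loss = 10%
RTT in seconds = 10 / 1000 = 0.01
Loss rate = 10% = 0.1
sqrt(loss) = sqrt(0.1) = 0.316227766017
Throughput (bytes/s) = 1460 / (0.01 * 0.316227766017) = 461692.5384
Throughput (kbps) = 461692.5384 * 8 / 1000 = 3693.540307 -> 3693.54 kbps (2 dp)

3693.54


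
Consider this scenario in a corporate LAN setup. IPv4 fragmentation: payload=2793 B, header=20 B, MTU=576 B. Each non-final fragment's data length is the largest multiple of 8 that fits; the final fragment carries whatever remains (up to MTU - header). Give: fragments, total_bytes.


Max data per non-final fragment = floor((MTU - header)/8)*8 = floor((576 - 20)/8)*8 = floor(556/8)*8 = 552 B
Final fragment needs no 8-byte alignment: it can carry up to MTU - header = 556 B
Non-final fragments needed = ceil((payload - 556) / 552) = ceil(2237/552) = ceil(4.0525) = 5
Number of fragments = 5 + 1 = 6
Fragment sizes (data): 5 * 552 B + 33 B (last, 33 <= 556 OK)
Total bytes sent = payload + n_frags * header = 2793 + 6*20 = 2793 + 120 = 2913 B

6, 2913


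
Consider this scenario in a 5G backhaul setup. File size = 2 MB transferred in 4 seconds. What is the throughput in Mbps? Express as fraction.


Given: file = 2 MB, time = 4 s
File in Mb = 2 * 8 = 16 Mb
Throughput = 16 / 4 Mbps
Throughput = 4 Mbps

4


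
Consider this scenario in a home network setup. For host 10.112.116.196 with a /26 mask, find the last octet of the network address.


Given: IP = 10.112.116.196, prefix = /26
Subnet mask = 255.255.255.192
Last octet of IP: 196
Last octet of mask: 192
Network last octet = 196 AND 192 = 192

192


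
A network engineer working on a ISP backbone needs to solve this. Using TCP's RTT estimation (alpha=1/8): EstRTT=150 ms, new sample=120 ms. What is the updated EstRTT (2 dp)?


Given: EstRTT = 150 ms, SampleRTT = 120 ms, alpha = 1/8
New EstRTT = (1 - alpha) * EstRTT + alpha * SampleRTT
(7/8) * 150 = 131.25
(1/8) * 120 = 15
New EstRTT = 131.25 + 15 = 146.25 ms -> 146.25 ms (2 dp)

146.25


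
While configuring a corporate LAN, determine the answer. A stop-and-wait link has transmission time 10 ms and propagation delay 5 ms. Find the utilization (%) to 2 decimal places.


Given: Ttrans = 10 ms, Tprop = 5 ms
RTT = 2 * Tprop = 2 * 5 = 10 ms
U = Ttrans / (Ttrans + RTT)
U = 10 / (10 + 10)
U = 10 / 20 = 0.5
U% = 50.00%

50.00


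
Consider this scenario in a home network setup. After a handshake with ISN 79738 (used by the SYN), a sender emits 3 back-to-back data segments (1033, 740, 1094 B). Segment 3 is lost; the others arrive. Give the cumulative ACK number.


SYN uses sequence number 79738; first data byte = ISN + 1 = 79739.
Segment 1: SEQ = 79739, len = 1033 B, covers [79739, 80771]
Segment 2: SEQ = 80772, len = 740 B, covers [80772, 81511]
Segment 3: SEQ = 81512, len = 1094 B, covers [81512, 82605] [LOST]
In-order data received: bytes [79739, 81511] (segments 1..2).
Segment 3 missing -> gap begins at byte 81512.
Cumulative ACK = next expected in-order byte = 79739 + 1033 + 740 = 81512

81512


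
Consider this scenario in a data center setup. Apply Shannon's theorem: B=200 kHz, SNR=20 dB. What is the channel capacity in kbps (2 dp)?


Given: B = 200 kHz, SNR = 20 dB
SNR linear = 10^(20/10) = 100
1 + SNR = 101
log2(101) = 6.6582114828
C = 200 * 1000 * 6.6582114828 = 1331642.2966 bps
C = 1331.642297 kbps -> 1331.64 kbps (2 dp)

1331.64


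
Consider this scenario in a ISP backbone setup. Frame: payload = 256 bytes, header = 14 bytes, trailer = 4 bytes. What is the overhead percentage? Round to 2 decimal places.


Given: payload = 256 B, header = 14 B, trailer = 4 B
Overhead bytes = header + trailer = 14 + 4 = 18
Total frame = payload + overhead = 256 + 18 = 274
Overhead % = 18 / 274 * 100 = 6.5693% -> 6.57% (2 dp)

6.57


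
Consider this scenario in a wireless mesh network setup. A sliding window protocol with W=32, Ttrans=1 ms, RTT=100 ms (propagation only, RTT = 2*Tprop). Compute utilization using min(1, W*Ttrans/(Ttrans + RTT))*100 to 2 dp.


Given: W = 32, Ttrans = 1 ms, RTT = 100 ms (= 2 * Tprop, Tprop = 50 ms)
Cycle time = Ttrans + RTT = 1 + 100 = 101 ms (first packet sent until its ACK returns)
W * Ttrans = 32 * 1 = 32 ms of sending per cycle
W * Ttrans / (Ttrans + RTT) = 32 / 101 = 0.316832
U = min(1, 0.316832) = 0.316832
U% = 31.68%

31.68


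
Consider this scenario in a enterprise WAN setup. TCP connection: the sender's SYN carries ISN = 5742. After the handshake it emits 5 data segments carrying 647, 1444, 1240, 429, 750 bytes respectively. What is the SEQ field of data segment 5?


The SYN occupies sequence number ISN = 5742, so the first data byte is ISN + 1 = 5743.
SEQ of data segment i = (ISN + 1) + sum of payload sizes of segments 1..i-1.
Segment 1: SEQ = 5743, payload = 647 bytes
Segment 2: SEQ = 6390, payload = 1444 bytes
Segment 3: SEQ = 7834, payload = 1240 bytes
Segment 4: SEQ = 9074, payload = 429 bytes
Segment 5: SEQ = 9503, payload = 750 bytes
SEQ of segment 5 = 5743 + 647 + 1444 + 1240 + 429 = 9503

9503


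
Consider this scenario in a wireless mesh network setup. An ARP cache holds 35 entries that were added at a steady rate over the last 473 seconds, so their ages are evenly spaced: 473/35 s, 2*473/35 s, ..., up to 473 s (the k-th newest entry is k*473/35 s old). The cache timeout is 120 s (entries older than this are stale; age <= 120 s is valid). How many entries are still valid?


Ages are k * 473/35 s for k = 1..35 (spacing = 13.5143 s).
Entry k is valid iff k * 473/35 <= 120 iff k <= 35 * 120 / 473 = 8.8795
n_valid = floor(8.8795) = 8
(n_stale = 35 - 8 = 27)

8


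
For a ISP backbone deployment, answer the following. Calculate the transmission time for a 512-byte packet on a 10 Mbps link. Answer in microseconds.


Given: packet = 512 bytes, bandwidth = 10 Mbps
Packet in bits = 512 * 8 = 4096 bits
Bandwidth = 10 * 10^6 = 10000000 bps
Time = 4096 / 10000000 seconds
Time in us = 4096 * 10^6 / 10000000 = 409.6

409.6


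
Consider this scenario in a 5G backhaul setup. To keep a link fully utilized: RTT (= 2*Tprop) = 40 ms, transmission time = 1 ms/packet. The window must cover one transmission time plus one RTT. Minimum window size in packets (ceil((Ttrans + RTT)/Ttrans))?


Given: Ttrans = 1 ms, RTT = 40 ms (= 2 * Tprop, Tprop = 20 ms)
Time until first ACK returns = Ttrans + RTT = 1 + 40 = 41 ms
Need W * Ttrans >= Ttrans + RTT  ->  W >= (Ttrans + RTT) / Ttrans
(Ttrans + RTT) / Ttrans = 41 / 1 = 41
W_min = ceil(41) = 41

41


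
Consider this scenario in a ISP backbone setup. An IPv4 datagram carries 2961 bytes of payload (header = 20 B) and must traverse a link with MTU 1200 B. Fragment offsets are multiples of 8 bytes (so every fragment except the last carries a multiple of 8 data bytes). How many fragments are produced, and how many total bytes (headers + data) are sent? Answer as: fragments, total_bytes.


Max data per non-final fragment = floor((MTU - header)/8)*8 = floor((1200 - 20)/8)*8 = floor(1180/8)*8 = 1176 B
Final fragment needs no 8-byte alignment: it can carry up to MTU - header = 1180 B
Non-final fragments needed = ceil((payload - 1180) / 1176) = ceil(1781/1176) = ceil(1.5145) = 2
Number of fragments = 2 + 1 = 3
Fragment sizes (data): 2 * 1176 B + 609 B (last, 609 <= 1180 OK)
Total bytes sent = payload + n_frags * header = 2961 + 3*20 = 2961 + 60 = 3021 B

3, 3021


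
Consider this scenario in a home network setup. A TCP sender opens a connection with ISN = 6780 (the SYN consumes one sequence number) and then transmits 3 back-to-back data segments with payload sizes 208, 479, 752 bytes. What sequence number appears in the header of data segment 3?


The SYN occupies sequence number ISN = 6780, so the first data byte is ISN + 1 = 6781.
SEQ of data segment i = (ISN + 1) + sum of payload sizes of segments 1..i-1.
Segment 1: SEQ = 6781, payload = 208 bytes
Segment 2: SEQ = 6989, payload = 479 bytes
Segment 3: SEQ = 7468, payload = 752 bytes
SEQ of segment 3 = 6781 + 208 + 479 = 7468

7468


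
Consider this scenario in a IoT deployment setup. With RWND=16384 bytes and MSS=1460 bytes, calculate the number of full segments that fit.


Given: RWND = 16384 bytes, MSS = 1460 bytes
Full segments = floor(RWND / MSS)
Full segments = floor(16384 / 1460)
Full segments = floor(11.2219) = 11

11


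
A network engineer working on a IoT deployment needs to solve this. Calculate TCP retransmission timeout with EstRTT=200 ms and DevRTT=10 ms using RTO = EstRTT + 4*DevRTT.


Given: EstRTT = 200 ms, DevRTT = 10 ms
Timeout = EstRTT + 4 * DevRTT
4 * DevRTT = 4 * 10 = 40
Timeout = 200 + 40 = 240 ms

240


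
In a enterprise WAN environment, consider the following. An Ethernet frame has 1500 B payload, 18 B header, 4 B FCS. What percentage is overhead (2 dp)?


Given: payload = 1500 B, header = 18 B, trailer = 4 B
Overhead bytes = header + trailer = 18 + 4 = 22
Total frame = payload + overhead = 1500 + 22 = 1522
Overhead % = 22 / 1522 * 100 = 1.4455% -> 1.45% (2 dp)

1.45
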